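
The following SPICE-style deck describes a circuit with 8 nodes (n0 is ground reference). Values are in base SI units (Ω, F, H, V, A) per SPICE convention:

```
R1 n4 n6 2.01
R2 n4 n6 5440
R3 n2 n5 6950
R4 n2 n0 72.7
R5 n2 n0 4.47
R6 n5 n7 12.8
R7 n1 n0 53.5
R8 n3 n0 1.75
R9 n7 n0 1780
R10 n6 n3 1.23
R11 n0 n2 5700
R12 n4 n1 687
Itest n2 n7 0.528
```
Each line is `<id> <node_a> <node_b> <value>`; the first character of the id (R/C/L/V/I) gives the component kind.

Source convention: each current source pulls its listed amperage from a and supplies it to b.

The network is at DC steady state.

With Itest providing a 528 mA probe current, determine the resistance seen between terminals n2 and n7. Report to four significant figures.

MNA unknowns: 7 node voltages V₁..V_7
R1: Y=0.4975 on G[4,6]
R2: Y=0.0001838 on G[4,6]
R3: Y=0.0001439 on G[2,5]
R4: Y=0.01376 on G[2,0]
R5: Y=0.2237 on G[2,0]
R6: Y=0.07812 on G[5,7]
R7: Y=0.01869 on G[1,0]
R8: Y=0.5714 on G[3,0]
R9: Y=0.0005618 on G[7,0]
R10: Y=0.8130 on G[6,3]
R11: Y=0.0001754 on G[0,2]
R12: Y=0.001456 on G[4,1]
Itest: z[2]−=0.528, z[7]+=0.528
solve → V1=0.000, V2=-1.769, V3=0.000, V4=0.000, V5=746.8, V6=0.000, V7=748.1

R_eq = 1420. Ω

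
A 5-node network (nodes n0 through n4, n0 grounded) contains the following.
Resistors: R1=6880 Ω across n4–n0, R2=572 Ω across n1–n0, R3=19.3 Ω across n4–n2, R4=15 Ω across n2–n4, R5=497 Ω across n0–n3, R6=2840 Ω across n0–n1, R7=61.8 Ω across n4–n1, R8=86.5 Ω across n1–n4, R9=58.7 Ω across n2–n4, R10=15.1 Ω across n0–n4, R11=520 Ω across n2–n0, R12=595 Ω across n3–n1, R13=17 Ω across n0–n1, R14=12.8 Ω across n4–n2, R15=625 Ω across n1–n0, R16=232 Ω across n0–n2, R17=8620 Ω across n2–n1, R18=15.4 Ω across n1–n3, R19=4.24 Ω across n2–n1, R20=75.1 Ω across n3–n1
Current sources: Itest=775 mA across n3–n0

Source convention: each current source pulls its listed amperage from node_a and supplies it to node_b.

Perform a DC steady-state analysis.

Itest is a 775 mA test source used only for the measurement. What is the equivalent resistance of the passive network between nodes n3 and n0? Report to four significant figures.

MNA unknowns: 4 node voltages V₁..V_4
R1: Y=0.0001453 on G[4,0]
R2: Y=0.001748 on G[1,0]
R3: Y=0.05181 on G[4,2]
R4: Y=0.06667 on G[2,4]
R5: Y=0.002012 on G[0,3]
R6: Y=0.0003521 on G[0,1]
R7: Y=0.01618 on G[4,1]
R8: Y=0.01156 on G[1,4]
R9: Y=0.01704 on G[2,4]
R10: Y=0.06623 on G[0,4]
R11: Y=0.001923 on G[2,0]
R12: Y=0.001681 on G[3,1]
R13: Y=0.05882 on G[0,1]
R14: Y=0.07812 on G[4,2]
R15: Y=0.001600 on G[1,0]
R16: Y=0.004310 on G[0,2]
R17: Y=0.0001160 on G[2,1]
R18: Y=0.06494 on G[1,3]
R19: Y=0.2358 on G[2,1]
R20: Y=0.01332 on G[3,1]
Itest: z[3]−=0.775, z[0]+=0.775
solve → V1=-6.638, V2=-5.509, V3=-15.93, V4=-4.423

R_eq = 20.56 Ω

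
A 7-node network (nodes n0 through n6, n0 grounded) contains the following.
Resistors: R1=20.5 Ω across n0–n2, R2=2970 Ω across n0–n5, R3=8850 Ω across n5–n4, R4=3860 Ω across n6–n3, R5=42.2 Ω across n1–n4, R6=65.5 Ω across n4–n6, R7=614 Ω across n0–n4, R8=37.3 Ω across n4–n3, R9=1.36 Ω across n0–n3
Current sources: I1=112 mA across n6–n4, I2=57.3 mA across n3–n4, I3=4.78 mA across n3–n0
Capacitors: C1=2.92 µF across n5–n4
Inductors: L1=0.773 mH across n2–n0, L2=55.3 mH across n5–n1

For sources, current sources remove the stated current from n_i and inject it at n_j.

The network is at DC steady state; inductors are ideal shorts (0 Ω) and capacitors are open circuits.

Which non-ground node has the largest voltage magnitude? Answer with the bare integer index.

6

Element admittances at DC:
  Y(R1) = 0.04878 S between n0,n2
  I1: injects 0.112 A into n4 (from n6)
  Y(C1) = 0.000 S between n5,n4
  Y(R2) = 0.0003367 S between n0,n5
  I2: injects 0.0573 A into n4 (from n3)
  Y(R3) = 0.0001130 S between n5,n4
  L1: short n2↔n0 (DC inductor)
  L2: short n5↔n1 (DC inductor)
  Y(R4) = 0.0002591 S between n6,n3
  Y(R5) = 0.02370 S between n1,n4
  Y(R6) = 0.01527 S between n4,n6
  Y(R7) = 0.001629 S between n0,n4
  Y(R8) = 0.02681 S between n4,n3
  Y(R9) = 0.7353 S between n0,n3
  I3: injects 0.00478 A into n0 (from n3)
Assemble and solve the 8×8 MNA system:
  V(n1)=1.999  V(n2)=0.000  V(n3)=-0.01191  V(n4)=2.027  V(n5)=1.999  V(n6)=-5.220
  i(L1)=0.000  i(L2)=-0.0006699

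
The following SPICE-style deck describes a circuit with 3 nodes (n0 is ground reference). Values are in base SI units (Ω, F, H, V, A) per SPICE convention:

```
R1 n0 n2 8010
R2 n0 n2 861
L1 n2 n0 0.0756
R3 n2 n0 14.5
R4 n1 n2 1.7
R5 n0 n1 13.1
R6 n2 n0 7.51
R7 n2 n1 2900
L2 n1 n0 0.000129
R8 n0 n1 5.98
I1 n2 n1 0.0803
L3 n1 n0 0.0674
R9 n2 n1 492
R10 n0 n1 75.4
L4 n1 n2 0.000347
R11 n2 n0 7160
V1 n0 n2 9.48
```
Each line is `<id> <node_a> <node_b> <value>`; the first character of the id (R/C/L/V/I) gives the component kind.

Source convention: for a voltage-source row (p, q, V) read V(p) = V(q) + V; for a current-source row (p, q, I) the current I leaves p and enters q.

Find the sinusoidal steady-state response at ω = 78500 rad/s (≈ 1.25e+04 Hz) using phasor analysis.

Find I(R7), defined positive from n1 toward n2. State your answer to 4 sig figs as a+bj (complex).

0.001057-0.0002124j A

Apply KCL at each of the 2 non-ground nodes and solve the resulting linear system.
Node n1: branches {R4, R5, R7, L2, R8, I1, L3, R9, R10, L4} → V_1 = -6.414-0.6160j
Node n2: branches {R1, R2, L1, R3, R4, R6, R7, I1, R9, L4, R11, V1} → V_2 = -9.480+0.000j
Source currents: i(V1)=-3.638+0.4780j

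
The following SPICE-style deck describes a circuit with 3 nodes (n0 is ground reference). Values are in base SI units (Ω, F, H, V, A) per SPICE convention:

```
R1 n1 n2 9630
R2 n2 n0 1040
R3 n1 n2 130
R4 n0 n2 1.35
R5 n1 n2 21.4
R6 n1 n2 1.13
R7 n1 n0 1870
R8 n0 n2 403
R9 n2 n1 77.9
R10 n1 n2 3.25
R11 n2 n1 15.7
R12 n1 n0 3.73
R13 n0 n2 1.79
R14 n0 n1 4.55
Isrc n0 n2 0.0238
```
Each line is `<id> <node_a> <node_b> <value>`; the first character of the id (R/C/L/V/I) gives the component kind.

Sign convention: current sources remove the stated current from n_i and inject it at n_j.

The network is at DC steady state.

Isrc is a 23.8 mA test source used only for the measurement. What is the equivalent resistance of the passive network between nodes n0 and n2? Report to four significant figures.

Element admittances at DC:
  Y(R1) = 0.0001038 S between n1,n2
  Y(R2) = 0.0009615 S between n2,n0
  Y(R3) = 0.007692 S between n1,n2
  Y(R4) = 0.7407 S between n0,n2
  Y(R5) = 0.04673 S between n1,n2
  Y(R6) = 0.8850 S between n1,n2
  Y(R7) = 0.0005348 S between n1,n0
  Y(R8) = 0.002481 S between n0,n2
  Y(R9) = 0.01284 S between n2,n1
  Y(R10) = 0.3077 S between n1,n2
  Y(R11) = 0.06369 S between n2,n1
  Y(R12) = 0.2681 S between n1,n0
  Y(R13) = 0.5587 S between n0,n2
  Y(R14) = 0.2198 S between n0,n1
  Isrc: injects 0.0238 A into n2 (from n0)
Assemble and solve the 2×2 MNA system:
  V(n1)=0.01048  V(n2)=0.01434

R_eq = 0.6025 Ω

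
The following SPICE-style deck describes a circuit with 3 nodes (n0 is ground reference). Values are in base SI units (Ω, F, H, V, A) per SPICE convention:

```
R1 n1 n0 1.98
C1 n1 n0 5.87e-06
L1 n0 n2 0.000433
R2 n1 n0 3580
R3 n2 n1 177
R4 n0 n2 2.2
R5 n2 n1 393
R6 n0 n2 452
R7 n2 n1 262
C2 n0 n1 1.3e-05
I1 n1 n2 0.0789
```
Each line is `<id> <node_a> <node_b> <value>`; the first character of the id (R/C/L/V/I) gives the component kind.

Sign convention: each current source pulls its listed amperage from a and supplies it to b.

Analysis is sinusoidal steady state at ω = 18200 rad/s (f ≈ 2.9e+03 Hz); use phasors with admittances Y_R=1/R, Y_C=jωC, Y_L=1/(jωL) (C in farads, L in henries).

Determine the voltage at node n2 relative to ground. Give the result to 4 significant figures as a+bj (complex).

MNA unknowns: 2 node voltages V₁..V_2
R1: Y=0.5051+0.000j on G[1,0]
C1: Y=0.000+0.1068j on G[1,0]
L1: Y=0.000-0.1269j on G[0,2]
R2: Y=0.0002793+0.000j on G[1,0]
R3: Y=0.005650+0.000j on G[2,1]
R4: Y=0.4545+0.000j on G[0,2]
R5: Y=0.002545+0.000j on G[2,1]
R6: Y=0.002212+0.000j on G[0,2]
R7: Y=0.003817+0.000j on G[2,1]
C2: Y=0.000+0.2366j on G[0,1]
I1: z[1]−=0.0789, z[2]+=0.0789
solve → V1=-0.1029+0.06933j, V2=0.1539+0.04344j

0.1539+0.04344j V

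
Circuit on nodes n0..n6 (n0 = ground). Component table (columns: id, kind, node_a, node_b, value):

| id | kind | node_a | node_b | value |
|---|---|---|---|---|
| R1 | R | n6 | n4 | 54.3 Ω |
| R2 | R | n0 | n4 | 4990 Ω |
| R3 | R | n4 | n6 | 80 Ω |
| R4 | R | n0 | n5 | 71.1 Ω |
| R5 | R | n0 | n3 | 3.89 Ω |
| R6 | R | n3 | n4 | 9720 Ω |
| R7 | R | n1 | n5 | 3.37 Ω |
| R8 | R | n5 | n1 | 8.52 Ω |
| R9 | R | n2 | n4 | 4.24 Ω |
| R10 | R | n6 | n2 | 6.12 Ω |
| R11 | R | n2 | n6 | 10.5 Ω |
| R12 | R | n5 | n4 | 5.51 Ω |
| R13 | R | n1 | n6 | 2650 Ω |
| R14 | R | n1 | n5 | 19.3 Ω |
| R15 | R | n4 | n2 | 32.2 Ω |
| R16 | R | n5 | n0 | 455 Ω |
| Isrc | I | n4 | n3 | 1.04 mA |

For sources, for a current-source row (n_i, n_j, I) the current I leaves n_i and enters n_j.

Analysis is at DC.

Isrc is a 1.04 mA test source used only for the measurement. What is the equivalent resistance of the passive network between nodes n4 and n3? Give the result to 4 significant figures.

MNA unknowns: 6 node voltages V₁..V_6
R1: Y=0.01842 on G[6,4]
R2: Y=0.0002004 on G[0,4]
R3: Y=0.01250 on G[4,6]
R4: Y=0.01406 on G[0,5]
R5: Y=0.2571 on G[0,3]
R6: Y=0.0001029 on G[3,4]
R7: Y=0.2967 on G[1,5]
R8: Y=0.1174 on G[5,1]
R9: Y=0.2358 on G[2,4]
R10: Y=0.1634 on G[6,2]
R11: Y=0.09524 on G[2,6]
R12: Y=0.1815 on G[5,4]
R13: Y=0.0003774 on G[1,6]
R14: Y=0.05181 on G[1,5]
R15: Y=0.03106 on G[4,2]
R16: Y=0.002198 on G[5,0]
Isrc: z[4]−=0.00104, z[3]+=0.00104
solve → V1=-0.06266, V2=-0.06825, V3=0.004017, V4=-0.06825, V5=-0.06265, V6=-0.06824

R_eq = 69.49 Ω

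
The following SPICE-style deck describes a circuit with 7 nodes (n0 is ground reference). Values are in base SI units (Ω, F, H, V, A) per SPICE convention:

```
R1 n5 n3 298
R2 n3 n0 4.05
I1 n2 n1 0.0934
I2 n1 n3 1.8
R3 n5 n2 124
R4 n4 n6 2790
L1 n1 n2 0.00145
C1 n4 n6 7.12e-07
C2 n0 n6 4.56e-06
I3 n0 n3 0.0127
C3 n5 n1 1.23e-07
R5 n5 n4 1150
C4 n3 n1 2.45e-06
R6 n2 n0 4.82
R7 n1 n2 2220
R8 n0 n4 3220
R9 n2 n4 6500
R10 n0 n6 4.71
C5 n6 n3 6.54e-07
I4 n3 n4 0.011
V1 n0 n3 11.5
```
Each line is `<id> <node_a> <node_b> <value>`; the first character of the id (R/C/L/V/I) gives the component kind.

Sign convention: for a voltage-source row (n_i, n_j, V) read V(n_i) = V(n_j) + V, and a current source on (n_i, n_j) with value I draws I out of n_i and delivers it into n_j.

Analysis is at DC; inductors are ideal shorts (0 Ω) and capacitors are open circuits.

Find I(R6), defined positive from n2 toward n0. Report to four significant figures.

-1.799 A

MNA unknowns: 6 node voltages V₁..V_6 plus 2 source currents (L1, V1)
R1: Y=0.003356 on G[5,3]
R2: Y=0.2469 on G[3,0]
I1: z[2]−=0.0934, z[1]+=0.0934
I2: z[1]−=1.8, z[3]+=1.8
R3: Y=0.008065 on G[5,2]
R4: Y=0.0003584 on G[4,6]
L1: row V1−V2=0, i_L1 at 1,2
C1: Y=0.000 on G[4,6]
C2: Y=0.000 on G[0,6]
I3: z[0]−=0.0127, z[3]+=0.0127
C3: Y=0.000 on G[5,1]
R5: Y=0.0008696 on G[5,4]
C4: Y=0.000 on G[3,1]
R6: Y=0.2075 on G[2,0]
R7: Y=0.0004505 on G[1,2]
R8: Y=0.0003106 on G[0,4]
R9: Y=0.0001538 on G[2,4]
R10: Y=0.2123 on G[0,6]
C5: Y=0.000 on G[6,3]
I4: z[3]−=0.011, z[4]+=0.011
V1: row V0−V3=11.5, i_V1 at 0,3
solve → V1=-8.671, V2=-8.671, V3=-11.50, V4=1.219, V5=-8.744, V6=0.002055
aux → i_L1=-1.707, i_V1=-4.650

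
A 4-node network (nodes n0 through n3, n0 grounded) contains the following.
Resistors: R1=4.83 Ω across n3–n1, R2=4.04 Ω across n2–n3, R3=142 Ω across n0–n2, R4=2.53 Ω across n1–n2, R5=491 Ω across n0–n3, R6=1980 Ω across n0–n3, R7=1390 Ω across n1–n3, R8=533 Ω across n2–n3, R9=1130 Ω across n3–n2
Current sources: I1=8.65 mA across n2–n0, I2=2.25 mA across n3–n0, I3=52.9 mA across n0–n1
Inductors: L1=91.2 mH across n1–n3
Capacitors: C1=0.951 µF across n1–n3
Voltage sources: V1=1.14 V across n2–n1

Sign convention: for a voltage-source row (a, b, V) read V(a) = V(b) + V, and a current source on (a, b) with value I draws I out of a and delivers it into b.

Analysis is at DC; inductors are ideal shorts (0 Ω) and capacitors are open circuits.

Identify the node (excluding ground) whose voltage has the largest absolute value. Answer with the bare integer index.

2

Apply KCL at each of the 3 non-ground nodes and solve the resulting linear system.
Node n1: branches {R1, R4, L1, C1, I3, R7, V1} → V_1 = 3.545
Node n2: branches {R2, R3, I1, R4, R8, R9, V1} → V_2 = 4.685
Node n3: branches {R1, R2, R5, L1, I2, C1, R6, R7, R8, R9} → V_3 = 3.545
Source currents: i(L1)=-0.2741, i(V1)=-0.7776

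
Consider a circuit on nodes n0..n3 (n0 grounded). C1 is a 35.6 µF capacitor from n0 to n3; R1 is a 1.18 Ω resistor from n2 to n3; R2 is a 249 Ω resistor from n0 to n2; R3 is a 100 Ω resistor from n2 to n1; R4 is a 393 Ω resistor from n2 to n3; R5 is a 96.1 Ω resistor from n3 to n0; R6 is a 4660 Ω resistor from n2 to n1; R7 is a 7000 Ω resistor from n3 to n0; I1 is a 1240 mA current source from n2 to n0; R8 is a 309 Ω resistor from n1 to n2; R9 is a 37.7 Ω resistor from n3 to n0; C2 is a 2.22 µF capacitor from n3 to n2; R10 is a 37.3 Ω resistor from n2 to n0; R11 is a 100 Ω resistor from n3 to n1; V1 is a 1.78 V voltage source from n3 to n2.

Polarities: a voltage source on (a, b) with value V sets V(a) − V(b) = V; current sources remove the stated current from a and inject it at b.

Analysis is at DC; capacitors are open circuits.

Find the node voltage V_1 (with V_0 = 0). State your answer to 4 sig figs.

MNA unknowns: 3 node voltages V₁..V_3 plus 1 source current (V1)
C1: Y=0.000 on G[0,3]
R1: Y=0.8475 on G[2,3]
R2: Y=0.004016 on G[0,2]
R3: Y=0.01000 on G[2,1]
R4: Y=0.002545 on G[2,3]
R5: Y=0.01041 on G[3,0]
R6: Y=0.0002146 on G[2,1]
R7: Y=0.0001429 on G[3,0]
I1: z[2]−=1.24, z[0]+=1.24
R8: Y=0.003236 on G[1,2]
R9: Y=0.02653 on G[3,0]
C2: Y=0.000 on G[3,2]
R10: Y=0.02681 on G[2,0]
R11: Y=0.01000 on G[3,1]
V1: row V3−V2=1.78, i_V1 at 3,2
solve → V1=-18.48, V2=-19.23, V3=-17.45
aux → i_V1=-0.8761

-18.48 V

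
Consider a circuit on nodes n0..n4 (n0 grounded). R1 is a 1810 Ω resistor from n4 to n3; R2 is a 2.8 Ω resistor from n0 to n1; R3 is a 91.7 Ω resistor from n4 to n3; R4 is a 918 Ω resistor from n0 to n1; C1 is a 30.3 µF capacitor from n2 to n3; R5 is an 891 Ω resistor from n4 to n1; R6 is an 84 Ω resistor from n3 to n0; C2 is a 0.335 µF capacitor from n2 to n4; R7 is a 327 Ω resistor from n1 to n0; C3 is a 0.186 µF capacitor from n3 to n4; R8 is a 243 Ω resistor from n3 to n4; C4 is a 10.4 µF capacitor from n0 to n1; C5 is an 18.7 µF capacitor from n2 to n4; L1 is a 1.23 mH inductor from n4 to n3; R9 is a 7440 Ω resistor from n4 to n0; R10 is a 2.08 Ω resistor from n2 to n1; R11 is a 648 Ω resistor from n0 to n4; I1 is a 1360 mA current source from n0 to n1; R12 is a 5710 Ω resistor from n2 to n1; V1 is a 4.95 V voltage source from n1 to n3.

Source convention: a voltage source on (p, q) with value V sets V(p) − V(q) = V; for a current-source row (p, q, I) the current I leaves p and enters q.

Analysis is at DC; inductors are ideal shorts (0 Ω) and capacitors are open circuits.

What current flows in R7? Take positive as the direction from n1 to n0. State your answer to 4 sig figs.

Element admittances at DC:
  Y(R1) = 0.0005525 S between n4,n3
  Y(R2) = 0.3571 S between n0,n1
  Y(R3) = 0.01091 S between n4,n3
  Y(R4) = 0.001089 S between n0,n1
  Y(C1) = 0.000 S between n2,n3
  Y(R5) = 0.001122 S between n4,n1
  Y(R6) = 0.01190 S between n3,n0
  Y(C2) = 0.000 S between n2,n4
  Y(R7) = 0.003058 S between n1,n0
  Y(C3) = 0.000 S between n3,n4
  Y(R8) = 0.004115 S between n3,n4
  Y(C4) = 0.000 S between n0,n1
  Y(C5) = 0.000 S between n2,n4
  L1: short n4↔n3 (DC inductor)
  Y(R9) = 0.0001344 S between n4,n0
  Y(R10) = 0.4808 S between n2,n1
  Y(R11) = 0.001543 S between n0,n4
  I1: injects 1.36 A into n1 (from n0)
  Y(R12) = 0.0001751 S between n2,n1
  V1: constraint V(n1)−V(n3) = 4.95
Assemble and solve the 6×6 MNA system:
  V(n1)=3.807  V(n2)=3.807  V(n3)=-1.143  V(n4)=-1.143
  i(L1)=0.007473  i(V1)=-0.02108

0.01164 A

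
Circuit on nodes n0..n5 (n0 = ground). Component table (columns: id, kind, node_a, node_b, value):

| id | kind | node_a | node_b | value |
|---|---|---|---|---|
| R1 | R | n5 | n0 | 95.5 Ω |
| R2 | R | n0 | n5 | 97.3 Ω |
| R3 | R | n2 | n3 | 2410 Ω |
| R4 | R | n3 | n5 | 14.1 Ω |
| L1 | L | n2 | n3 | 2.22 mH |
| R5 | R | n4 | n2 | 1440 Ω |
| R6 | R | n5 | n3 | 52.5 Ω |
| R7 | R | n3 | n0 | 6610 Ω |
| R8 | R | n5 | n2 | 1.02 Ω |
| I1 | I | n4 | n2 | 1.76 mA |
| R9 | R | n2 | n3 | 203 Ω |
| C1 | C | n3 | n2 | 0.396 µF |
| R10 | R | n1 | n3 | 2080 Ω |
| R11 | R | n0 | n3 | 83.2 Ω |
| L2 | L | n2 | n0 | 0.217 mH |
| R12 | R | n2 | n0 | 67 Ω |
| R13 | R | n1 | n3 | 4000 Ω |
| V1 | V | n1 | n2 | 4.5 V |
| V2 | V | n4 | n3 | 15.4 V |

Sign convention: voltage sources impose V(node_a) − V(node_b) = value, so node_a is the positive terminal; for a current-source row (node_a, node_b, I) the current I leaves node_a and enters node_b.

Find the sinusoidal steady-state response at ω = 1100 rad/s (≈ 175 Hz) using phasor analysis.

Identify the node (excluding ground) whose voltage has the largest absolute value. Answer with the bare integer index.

MNA unknowns: 5 node voltages V₁..V_5 plus 2 source currents (V1, V2)
R1: Y=0.01047+0.000j on G[5,0]
R2: Y=0.01028+0.000j on G[0,5]
R3: Y=0.0004149+0.000j on G[2,3]
R4: Y=0.07092+0.000j on G[3,5]
L1: Y=0.000-0.4095j on G[2,3]
R5: Y=0.0006944+0.000j on G[4,2]
R6: Y=0.01905+0.000j on G[5,3]
R7: Y=0.0001513+0.000j on G[3,0]
R8: Y=0.9804+0.000j on G[5,2]
I1: z[4]−=0.00176, z[2]+=0.00176
R9: Y=0.004926+0.000j on G[2,3]
C1: Y=0.000+0.0004356j on G[3,2]
R10: Y=0.0004808+0.000j on G[1,3]
R11: Y=0.01202+0.000j on G[0,3]
L2: Y=0.000-4.189j on G[2,0]
R12: Y=0.01493+0.000j on G[2,0]
R13: Y=0.0002500+0.000j on G[1,3]
V1: row V1−V2=4.5, i_V1 at 1,2
V2: row V4−V3=15.4, i_V2 at 4,3
solve → V1=4.500+1.814e-05j, V2=-6.973e-05+1.814e-05j, V3=-0.005305-0.02109j, V4=15.39-0.02109j, V5=-0.0005001-0.001723j
aux → i_V1=-0.003292-1.542e-05j, i_V2=-0.01245+1.466e-05j

4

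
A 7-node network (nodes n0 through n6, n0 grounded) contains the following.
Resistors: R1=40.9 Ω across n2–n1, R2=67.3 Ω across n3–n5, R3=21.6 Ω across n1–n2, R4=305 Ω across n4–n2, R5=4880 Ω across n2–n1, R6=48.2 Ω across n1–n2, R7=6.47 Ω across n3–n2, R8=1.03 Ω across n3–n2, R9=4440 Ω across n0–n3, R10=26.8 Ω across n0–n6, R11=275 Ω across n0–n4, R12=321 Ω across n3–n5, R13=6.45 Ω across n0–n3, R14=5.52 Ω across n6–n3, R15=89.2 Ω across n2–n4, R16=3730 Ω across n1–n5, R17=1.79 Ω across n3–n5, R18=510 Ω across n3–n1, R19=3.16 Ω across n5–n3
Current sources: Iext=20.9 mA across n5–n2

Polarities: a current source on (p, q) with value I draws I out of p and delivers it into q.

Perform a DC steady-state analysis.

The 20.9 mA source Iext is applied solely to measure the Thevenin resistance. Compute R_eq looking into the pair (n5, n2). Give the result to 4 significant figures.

R_eq = 2.003 Ω

Apply KCL at each of the 6 non-ground nodes and solve the resulting linear system.
Node n1: branches {R1, R3, R5, R6, R16, R18} → V_1 = 0.01769
Node n2: branches {R1, R3, R4, R5, R6, R7, R8, R15, Iext} → V_2 = 0.01820
Node n3: branches {R2, R7, R8, R9, R12, R13, R14, R17, R18, R19} → V_3 = -0.0002841
Node n4: branches {R4, R11, R15} → V_4 = 0.01455
Node n5: branches {R2, R12, R16, R17, R19, Iext} → V_5 = -0.02367
Node n6: branches {R10, R14} → V_6 = -0.0002356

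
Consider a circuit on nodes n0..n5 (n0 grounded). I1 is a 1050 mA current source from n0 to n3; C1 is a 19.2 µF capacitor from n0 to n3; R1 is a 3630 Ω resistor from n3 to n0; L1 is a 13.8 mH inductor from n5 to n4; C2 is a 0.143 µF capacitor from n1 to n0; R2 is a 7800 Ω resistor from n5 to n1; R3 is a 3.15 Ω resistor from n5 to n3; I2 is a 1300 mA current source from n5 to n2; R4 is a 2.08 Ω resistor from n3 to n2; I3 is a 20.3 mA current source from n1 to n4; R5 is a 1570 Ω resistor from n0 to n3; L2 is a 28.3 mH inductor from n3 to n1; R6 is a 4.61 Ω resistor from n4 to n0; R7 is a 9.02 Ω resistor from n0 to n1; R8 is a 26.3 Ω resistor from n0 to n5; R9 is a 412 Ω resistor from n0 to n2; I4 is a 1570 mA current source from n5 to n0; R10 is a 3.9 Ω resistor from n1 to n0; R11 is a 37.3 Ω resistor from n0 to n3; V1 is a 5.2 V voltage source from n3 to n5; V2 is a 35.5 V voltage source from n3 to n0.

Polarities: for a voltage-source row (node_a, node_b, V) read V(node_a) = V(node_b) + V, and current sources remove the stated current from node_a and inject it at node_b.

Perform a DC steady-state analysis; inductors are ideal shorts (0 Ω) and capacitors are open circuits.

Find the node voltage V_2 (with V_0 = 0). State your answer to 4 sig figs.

38.01 V

Element admittances at DC:
  I1: injects 1.05 A into n3 (from n0)
  Y(C1) = 0.000 S between n0,n3
  Y(R1) = 0.0002755 S between n3,n0
  L1: short n5↔n4 (DC inductor)
  Y(C2) = 0.000 S between n1,n0
  Y(R2) = 0.0001282 S between n5,n1
  Y(R3) = 0.3175 S between n5,n3
  I2: injects 1.3 A into n2 (from n5)
  Y(R4) = 0.4808 S between n3,n2
  I3: injects 0.0203 A into n4 (from n1)
  Y(R5) = 0.0006369 S between n0,n3
  L2: short n3↔n1 (DC inductor)
  Y(R6) = 0.2169 S between n4,n0
  Y(R7) = 0.1109 S between n0,n1
  Y(R8) = 0.03802 S between n0,n5
  Y(R9) = 0.002427 S between n0,n2
  I4: injects 1.57 A into n0 (from n5)
  Y(R10) = 0.2564 S between n1,n0
  Y(R11) = 0.02681 S between n0,n3
  V1: constraint V(n3)−V(n5) = 5.2
  V2: constraint V(n3)−V(n0) = 35.5
Assemble and solve the 9×9 MNA system:
  V(n1)=35.50  V(n2)=38.01  V(n3)=35.50  V(n4)=30.30  V(n5)=30.30
  i(L1)=6.552  i(L2)=13.06  i(V1)=8.923  i(V2)=-22.36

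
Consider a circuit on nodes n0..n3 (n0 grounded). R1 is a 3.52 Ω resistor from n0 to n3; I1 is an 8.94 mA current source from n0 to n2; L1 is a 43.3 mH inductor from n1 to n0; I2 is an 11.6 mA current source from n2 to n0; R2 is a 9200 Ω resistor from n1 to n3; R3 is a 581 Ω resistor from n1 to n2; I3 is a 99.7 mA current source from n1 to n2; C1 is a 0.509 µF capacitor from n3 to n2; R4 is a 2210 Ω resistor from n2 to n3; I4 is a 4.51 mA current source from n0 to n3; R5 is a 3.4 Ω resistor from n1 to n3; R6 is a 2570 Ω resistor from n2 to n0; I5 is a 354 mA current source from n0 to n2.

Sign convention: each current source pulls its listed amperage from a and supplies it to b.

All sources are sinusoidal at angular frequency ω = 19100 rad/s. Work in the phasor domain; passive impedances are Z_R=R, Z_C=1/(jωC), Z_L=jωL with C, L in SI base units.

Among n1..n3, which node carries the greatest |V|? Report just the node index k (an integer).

2

Element admittances at ω=19100 rad/s:
  Y(R1) = 0.2841+0.000j S between n0,n3
  I1: injects 0.00894 A into n2 (from n0)
  Y(L1) = 0.000-0.001209j S between n1,n0
  I2: injects 0.0116 A into n0 (from n2)
  Y(R2) = 0.0001087+0.000j S between n1,n3
  Y(R3) = 0.001721+0.000j S between n1,n2
  I3: injects 0.0997 A into n2 (from n1)
  Y(C1) = 0.000+0.009722j S between n3,n2
  Y(R4) = 0.0004525+0.000j S between n2,n3
  I4: injects 0.00451 A into n3 (from n0)
  Y(R5) = 0.2941+0.000j S between n1,n3
  Y(R6) = 0.0003891+0.000j S between n2,n0
  I5: injects 0.354 A into n2 (from n0)
Assemble and solve the 3×3 MNA system:
  V(n1)=0.9661-0.1845j  V(n2)=12.60-43.24j  V(n3)=1.236+0.06333j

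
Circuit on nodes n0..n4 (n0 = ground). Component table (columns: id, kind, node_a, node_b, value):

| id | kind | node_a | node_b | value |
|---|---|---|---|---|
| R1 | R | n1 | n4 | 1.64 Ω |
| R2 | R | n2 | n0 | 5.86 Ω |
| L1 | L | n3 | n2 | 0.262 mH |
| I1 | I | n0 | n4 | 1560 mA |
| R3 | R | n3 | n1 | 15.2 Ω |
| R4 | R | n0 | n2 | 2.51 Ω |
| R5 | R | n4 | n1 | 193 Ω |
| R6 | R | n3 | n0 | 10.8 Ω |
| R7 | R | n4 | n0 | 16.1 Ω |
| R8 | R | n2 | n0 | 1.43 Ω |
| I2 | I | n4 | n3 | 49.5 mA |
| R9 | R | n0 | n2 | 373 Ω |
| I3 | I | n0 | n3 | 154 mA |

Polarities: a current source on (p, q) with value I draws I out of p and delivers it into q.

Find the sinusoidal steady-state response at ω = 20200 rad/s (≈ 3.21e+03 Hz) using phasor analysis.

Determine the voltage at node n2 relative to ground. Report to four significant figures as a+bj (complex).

0.4998-0.2966j V

MNA unknowns: 4 node voltages V₁..V_4
R1: Y=0.6098+0.000j on G[1,4]
R2: Y=0.1706+0.000j on G[2,0]
L1: Y=0.000-0.1890j on G[3,2]
I1: z[0]−=1.56, z[4]+=1.56
R3: Y=0.06579+0.000j on G[3,1]
R4: Y=0.3984+0.000j on G[0,2]
R5: Y=0.005181+0.000j on G[4,1]
R6: Y=0.09259+0.000j on G[3,0]
R7: Y=0.06211+0.000j on G[4,0]
R8: Y=0.6993+0.000j on G[2,0]
I2: z[4]−=0.0495, z[3]+=0.0495
R9: Y=0.002681+0.000j on G[0,2]
I3: z[0]−=0.154, z[3]+=0.154
solve → V1=12.57+1.650j, V2=0.4998-0.2966j, V3=2.495+3.066j, V4=13.65+1.499j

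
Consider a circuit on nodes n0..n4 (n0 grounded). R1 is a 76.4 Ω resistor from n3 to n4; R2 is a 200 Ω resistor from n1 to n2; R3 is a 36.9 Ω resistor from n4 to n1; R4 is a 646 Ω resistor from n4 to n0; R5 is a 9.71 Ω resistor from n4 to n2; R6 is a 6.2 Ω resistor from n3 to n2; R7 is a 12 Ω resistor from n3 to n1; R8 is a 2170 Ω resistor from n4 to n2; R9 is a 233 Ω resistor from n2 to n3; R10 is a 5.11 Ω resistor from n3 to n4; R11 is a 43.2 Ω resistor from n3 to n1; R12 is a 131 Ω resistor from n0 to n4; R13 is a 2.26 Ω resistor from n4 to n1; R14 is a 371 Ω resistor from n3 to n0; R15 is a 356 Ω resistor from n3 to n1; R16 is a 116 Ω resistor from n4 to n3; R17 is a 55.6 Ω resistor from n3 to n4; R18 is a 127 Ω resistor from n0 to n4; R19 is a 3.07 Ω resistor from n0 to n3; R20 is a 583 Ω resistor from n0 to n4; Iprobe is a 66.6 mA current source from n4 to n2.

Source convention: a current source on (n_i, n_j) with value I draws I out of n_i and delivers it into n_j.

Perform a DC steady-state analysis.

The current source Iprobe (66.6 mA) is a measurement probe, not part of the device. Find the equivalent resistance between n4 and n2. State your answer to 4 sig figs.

Apply KCL at each of the 4 non-ground nodes and solve the resulting linear system.
Node n1: branches {R2, R3, R7, R11, R13, R15} → V_1 = -0.07298
Node n2: branches {R2, R5, R6, R8, R9, Iprobe} → V_2 = 0.2094
Node n3: branches {R1, R6, R7, R9, R10, R11, R14, R15, R16, R17, R19} → V_3 = 0.005385
Node n4: branches {R1, R3, R4, R5, R8, R10, R12, R13, R16, R17, R18, R20, Iprobe} → V_4 = -0.09422

R_eq = 4.559 Ω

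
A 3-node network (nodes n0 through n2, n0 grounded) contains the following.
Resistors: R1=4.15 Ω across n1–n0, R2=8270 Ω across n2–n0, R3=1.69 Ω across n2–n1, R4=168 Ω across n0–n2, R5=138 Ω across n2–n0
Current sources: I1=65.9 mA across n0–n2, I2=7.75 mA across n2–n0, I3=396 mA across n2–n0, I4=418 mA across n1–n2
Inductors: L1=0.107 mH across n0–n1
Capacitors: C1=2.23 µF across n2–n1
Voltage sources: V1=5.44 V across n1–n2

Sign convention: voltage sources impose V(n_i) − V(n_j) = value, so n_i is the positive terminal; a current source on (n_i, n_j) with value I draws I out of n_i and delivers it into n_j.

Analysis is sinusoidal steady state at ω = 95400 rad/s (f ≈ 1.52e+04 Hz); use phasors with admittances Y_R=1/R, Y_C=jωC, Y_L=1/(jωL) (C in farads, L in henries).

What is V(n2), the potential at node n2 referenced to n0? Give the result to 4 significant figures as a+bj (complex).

-6.349-0.3501j V

MNA unknowns: 2 node voltages V₁..V_2 plus 1 source current (V1)
R1: Y=0.2410+0.000j on G[1,0]
I1: z[0]−=0.0659, z[2]+=0.0659
I2: z[2]−=0.00775, z[0]+=0.00775
R2: Y=0.0001209+0.000j on G[2,0]
I3: z[2]−=0.396, z[0]+=0.396
R3: Y=0.5917+0.000j on G[2,1]
I4: z[1]−=0.418, z[2]+=0.418
L1: Y=0.000-0.09796j on G[0,1]
C1: Y=0.000+0.2127j on G[2,1]
R4: Y=0.005952+0.000j on G[0,2]
R5: Y=0.007246+0.000j on G[2,0]
V1: row V1−V2=5.44, i_V1 at 1,2
solve → V1=-0.9088-0.3501j, V2=-6.349-0.3501j
aux → i_V1=-3.384-1.162j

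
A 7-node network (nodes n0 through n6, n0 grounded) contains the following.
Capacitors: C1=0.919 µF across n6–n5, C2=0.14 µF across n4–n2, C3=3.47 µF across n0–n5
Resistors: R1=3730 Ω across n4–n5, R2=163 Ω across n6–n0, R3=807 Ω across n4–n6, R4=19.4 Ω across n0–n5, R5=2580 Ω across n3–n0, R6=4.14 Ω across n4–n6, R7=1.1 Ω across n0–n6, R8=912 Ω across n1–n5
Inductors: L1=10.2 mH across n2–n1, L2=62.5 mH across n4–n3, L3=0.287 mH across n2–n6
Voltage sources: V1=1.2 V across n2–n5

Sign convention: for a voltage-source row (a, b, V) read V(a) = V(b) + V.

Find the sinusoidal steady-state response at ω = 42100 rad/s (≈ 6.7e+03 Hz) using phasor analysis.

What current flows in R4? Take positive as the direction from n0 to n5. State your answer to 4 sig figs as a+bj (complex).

-0.03450-0.01902j A

Apply KCL at each of the 6 non-ground nodes and solve the resulting linear system.
Node n1: branches {L1, R8} → V_1 = 1.652-0.09346j
Node n2: branches {L1, C2, L3, V1} → V_2 = 1.869+0.3690j
Node n3: branches {L2, R5} → V_3 = -0.03553-0.04568j
Node n4: branches {R1, R3, L2, C2, R6} → V_4 = 0.01106-0.08192j
Node n5: branches {C1, R1, R4, C3, R8, V1} → V_5 = 0.6694+0.3690j
Node n6: branches {C1, R2, R3, L3, R6, R7} → V_6 = 0.02122-0.1276j
Source currents: i(V1)=-0.03952+0.1425j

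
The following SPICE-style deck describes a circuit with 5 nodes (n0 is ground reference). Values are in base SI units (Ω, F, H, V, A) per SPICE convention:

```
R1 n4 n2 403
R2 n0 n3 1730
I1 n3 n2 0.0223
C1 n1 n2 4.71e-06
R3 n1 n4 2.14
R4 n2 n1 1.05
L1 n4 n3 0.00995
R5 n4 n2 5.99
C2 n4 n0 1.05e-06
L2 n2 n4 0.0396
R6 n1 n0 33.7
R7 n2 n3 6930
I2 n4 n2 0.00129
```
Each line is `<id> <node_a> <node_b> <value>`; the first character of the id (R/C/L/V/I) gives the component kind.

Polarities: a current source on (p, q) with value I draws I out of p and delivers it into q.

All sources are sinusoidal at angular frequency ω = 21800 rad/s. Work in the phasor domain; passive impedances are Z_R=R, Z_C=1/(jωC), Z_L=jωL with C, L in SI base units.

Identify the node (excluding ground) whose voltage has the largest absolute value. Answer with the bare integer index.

Element admittances at ω=21800 rad/s:
  Y(R1) = 0.002481+0.000j S between n4,n2
  Y(R2) = 0.0005780+0.000j S between n0,n3
  I1: injects 0.0223 A into n2 (from n3)
  Y(C1) = 0.000+0.1027j S between n1,n2
  Y(R3) = 0.4673+0.000j S between n1,n4
  Y(R4) = 0.9524+0.000j S between n2,n1
  Y(L1) = 0.000-0.004610j S between n4,n3
  Y(R5) = 0.1669+0.000j S between n4,n2
  Y(C2) = 0.000+0.02289j S between n4,n0
  Y(L2) = 0.000-0.001158j S between n2,n4
  Y(R6) = 0.02967+0.000j S between n1,n0
  Y(R7) = 0.0001443+0.000j S between n2,n3
  I2: injects 0.00129 A into n2 (from n4)
Assemble and solve the 4×4 MNA system:
  V(n1)=0.06510+0.06328j  V(n2)=0.08144+0.06176j  V(n3)=-0.6963-4.659j  V(n4)=0.03560+0.06682j

3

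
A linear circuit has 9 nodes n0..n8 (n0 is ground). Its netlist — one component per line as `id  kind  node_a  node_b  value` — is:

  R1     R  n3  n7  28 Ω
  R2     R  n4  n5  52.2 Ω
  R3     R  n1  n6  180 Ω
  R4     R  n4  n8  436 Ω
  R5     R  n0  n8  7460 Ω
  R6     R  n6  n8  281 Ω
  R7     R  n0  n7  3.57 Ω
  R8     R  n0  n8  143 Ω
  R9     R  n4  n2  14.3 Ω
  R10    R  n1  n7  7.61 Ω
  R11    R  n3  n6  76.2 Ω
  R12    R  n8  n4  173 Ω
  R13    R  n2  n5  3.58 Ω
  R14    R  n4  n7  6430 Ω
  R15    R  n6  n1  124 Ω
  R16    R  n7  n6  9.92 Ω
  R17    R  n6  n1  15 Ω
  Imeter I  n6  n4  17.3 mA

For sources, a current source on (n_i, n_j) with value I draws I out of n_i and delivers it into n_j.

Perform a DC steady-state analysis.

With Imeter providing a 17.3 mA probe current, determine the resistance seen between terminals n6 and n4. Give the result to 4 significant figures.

Element admittances at DC:
  Y(R1) = 0.03571 S between n3,n7
  Y(R2) = 0.01916 S between n4,n5
  Y(R3) = 0.005556 S between n1,n6
  Y(R4) = 0.002294 S between n4,n8
  Y(R5) = 0.0001340 S between n0,n8
  Y(R6) = 0.003559 S between n6,n8
  Y(R7) = 0.2801 S between n0,n7
  Y(R8) = 0.006993 S between n0,n8
  Y(R9) = 0.06993 S between n4,n2
  Y(R10) = 0.1314 S between n1,n7
  Y(R11) = 0.01312 S between n3,n6
  Y(R12) = 0.005780 S between n8,n4
  Y(R13) = 0.2793 S between n2,n5
  Y(R14) = 0.0001555 S between n4,n7
  Y(R15) = 0.008065 S between n6,n1
  Y(R16) = 0.1008 S between n7,n6
  Y(R17) = 0.06667 S between n6,n1
  Imeter: injects 0.0173 A into n4 (from n6)
Assemble and solve the 8×8 MNA system:
  V(n1)=-0.06604  V(n2)=3.602  V(n3)=-0.05813  V(n4)=3.602  V(n5)=3.602  V(n6)=-0.1105  V(n7)=-0.03891  V(n8)=1.529

R_eq = 214.6 Ω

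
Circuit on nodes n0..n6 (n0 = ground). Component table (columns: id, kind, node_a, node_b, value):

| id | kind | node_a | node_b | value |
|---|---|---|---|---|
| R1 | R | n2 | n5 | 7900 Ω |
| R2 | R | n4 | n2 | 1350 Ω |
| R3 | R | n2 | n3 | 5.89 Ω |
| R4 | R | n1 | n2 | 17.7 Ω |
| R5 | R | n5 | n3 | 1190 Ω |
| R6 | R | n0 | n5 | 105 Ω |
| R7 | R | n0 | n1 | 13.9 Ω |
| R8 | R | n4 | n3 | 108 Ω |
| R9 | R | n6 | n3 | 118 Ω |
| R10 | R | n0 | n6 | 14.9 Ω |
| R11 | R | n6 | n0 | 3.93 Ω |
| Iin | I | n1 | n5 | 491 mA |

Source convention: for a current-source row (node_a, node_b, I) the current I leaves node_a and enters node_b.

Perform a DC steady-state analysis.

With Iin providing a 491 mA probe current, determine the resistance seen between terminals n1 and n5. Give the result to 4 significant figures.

R_eq = 106.2 Ω

Element admittances at DC:
  Y(R1) = 0.0001266 S between n2,n5
  Y(R2) = 0.0007407 S between n4,n2
  Y(R3) = 0.1698 S between n2,n3
  Y(R4) = 0.05650 S between n1,n2
  Y(R5) = 0.0008403 S between n5,n3
  Y(R6) = 0.009524 S between n0,n5
  Y(R7) = 0.07194 S between n0,n1
  Y(R8) = 0.009259 S between n4,n3
  Y(R9) = 0.008475 S between n6,n3
  Y(R10) = 0.06711 S between n0,n6
  Y(R11) = 0.2545 S between n6,n0
  Iin: injects 0.491 A into n5 (from n1)
Assemble and solve the 6×6 MNA system:
  V(n1)=-5.707  V(n2)=-4.282  V(n3)=-3.848  V(n4)=-3.880  V(n5)=46.44  V(n6)=-0.09881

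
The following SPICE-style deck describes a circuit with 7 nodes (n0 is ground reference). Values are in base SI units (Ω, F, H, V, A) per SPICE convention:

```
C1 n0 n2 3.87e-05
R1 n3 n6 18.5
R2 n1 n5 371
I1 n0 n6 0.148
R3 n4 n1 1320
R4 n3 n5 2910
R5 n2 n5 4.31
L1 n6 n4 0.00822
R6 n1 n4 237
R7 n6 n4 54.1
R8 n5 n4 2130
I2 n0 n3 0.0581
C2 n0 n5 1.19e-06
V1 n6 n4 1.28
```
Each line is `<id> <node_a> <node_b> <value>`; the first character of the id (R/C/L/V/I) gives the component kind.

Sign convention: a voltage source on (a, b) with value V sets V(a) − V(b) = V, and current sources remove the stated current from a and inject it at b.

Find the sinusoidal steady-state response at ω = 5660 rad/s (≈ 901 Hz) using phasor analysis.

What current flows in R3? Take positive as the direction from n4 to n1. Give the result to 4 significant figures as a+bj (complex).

Element admittances at ω=5660 rad/s:
  Y(C1) = 0.000+0.2190j S between n0,n2
  Y(R1) = 0.05405+0.000j S between n3,n6
  Y(R2) = 0.002695+0.000j S between n1,n5
  I1: injects 0.148 A into n6 (from n0)
  Y(R3) = 0.0007576+0.000j S between n4,n1
  Y(R4) = 0.0003436+0.000j S between n3,n5
  Y(R5) = 0.2320+0.000j S between n2,n5
  Y(L1) = 0.000-0.02149j S between n6,n4
  Y(R6) = 0.004219+0.000j S between n1,n4
  Y(R7) = 0.01848+0.000j S between n6,n4
  Y(R8) = 0.0004695+0.000j S between n5,n4
  I2: injects 0.0581 A into n3 (from n0)
  Y(C2) = 0.000+0.006735j S between n0,n5
  V1: constraint V(n6)−V(n4) = 1.28
Assemble and solve the 7×7 MNA system:
  V(n1)=52.87-0.9364j  V(n2)=-0.02569-0.9121j  V(n3)=82.88-0.9364j  V(n4)=81.05-0.9364j  V(n5)=0.8354-0.9364j  V(n6)=82.33-0.9364j
  i(V1)=0.1542+0.02751j

0.02135+0.000j A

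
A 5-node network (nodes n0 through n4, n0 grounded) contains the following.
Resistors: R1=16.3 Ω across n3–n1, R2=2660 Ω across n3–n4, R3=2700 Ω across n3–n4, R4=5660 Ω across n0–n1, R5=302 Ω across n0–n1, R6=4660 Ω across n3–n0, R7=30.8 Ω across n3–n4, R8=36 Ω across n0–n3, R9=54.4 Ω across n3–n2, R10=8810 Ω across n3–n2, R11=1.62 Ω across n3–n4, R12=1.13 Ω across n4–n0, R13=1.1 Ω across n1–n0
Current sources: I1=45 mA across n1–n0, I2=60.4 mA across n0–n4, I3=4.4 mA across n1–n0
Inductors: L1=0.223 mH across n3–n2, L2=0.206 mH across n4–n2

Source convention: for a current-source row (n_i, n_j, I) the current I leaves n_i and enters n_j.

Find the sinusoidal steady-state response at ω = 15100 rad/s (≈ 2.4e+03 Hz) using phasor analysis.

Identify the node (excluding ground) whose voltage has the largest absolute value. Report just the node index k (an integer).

Element admittances at ω=15100 rad/s:
  Y(R1) = 0.06135+0.000j S between n3,n1
  I1: injects 0.045 A into n0 (from n1)
  Y(R2) = 0.0003759+0.000j S between n3,n4
  Y(R3) = 0.0003704+0.000j S between n3,n4
  Y(R4) = 0.0001767+0.000j S between n0,n1
  Y(L1) = 0.000-0.2970j S between n3,n2
  Y(R5) = 0.003311+0.000j S between n0,n1
  Y(R6) = 0.0002146+0.000j S between n3,n0
  Y(R7) = 0.03247+0.000j S between n3,n4
  Y(R8) = 0.02778+0.000j S between n0,n3
  Y(R9) = 0.01838+0.000j S between n3,n2
  Y(R10) = 0.0001135+0.000j S between n3,n2
  Y(R11) = 0.6173+0.000j S between n3,n4
  Y(R12) = 0.8850+0.000j S between n4,n0
  Y(L2) = 0.000-0.3215j S between n4,n2
  Y(R13) = 0.9091+0.000j S between n1,n0
  I2: injects 0.0604 A into n4 (from n0)
  I3: injects 0.0044 A into n0 (from n1)
Assemble and solve the 4×4 MNA system:
  V(n1)=-0.04762-0.0001289j  V(n2)=0.05489-0.001046j  V(n3)=0.04932-0.002046j  V(n4)=0.05997+0.0001976j

4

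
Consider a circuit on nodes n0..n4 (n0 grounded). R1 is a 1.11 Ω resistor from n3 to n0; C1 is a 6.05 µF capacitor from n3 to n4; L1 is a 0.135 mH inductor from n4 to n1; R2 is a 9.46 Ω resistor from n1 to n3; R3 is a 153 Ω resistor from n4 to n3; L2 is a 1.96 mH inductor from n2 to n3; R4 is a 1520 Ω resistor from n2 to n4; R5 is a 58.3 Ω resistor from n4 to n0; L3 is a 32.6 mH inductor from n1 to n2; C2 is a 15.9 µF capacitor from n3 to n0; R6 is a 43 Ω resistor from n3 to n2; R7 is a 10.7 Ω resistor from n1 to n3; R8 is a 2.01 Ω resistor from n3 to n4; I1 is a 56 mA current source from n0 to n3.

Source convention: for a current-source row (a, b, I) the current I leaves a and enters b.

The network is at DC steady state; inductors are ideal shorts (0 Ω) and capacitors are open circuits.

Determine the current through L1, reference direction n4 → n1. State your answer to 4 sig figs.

Element admittances at DC:
  Y(R1) = 0.9009 S between n3,n0
  Y(C1) = 0.000 S between n3,n4
  L1: short n4↔n1 (DC inductor)
  Y(R2) = 0.1057 S between n1,n3
  Y(R3) = 0.006536 S between n4,n3
  L2: short n2↔n3 (DC inductor)
  Y(R4) = 0.0006579 S between n2,n4
  Y(R5) = 0.01715 S between n4,n0
  L3: short n1↔n2 (DC inductor)
  Y(C2) = 0.000 S between n3,n0
  Y(R6) = 0.02326 S between n3,n2
  Y(R7) = 0.09346 S between n1,n3
  Y(R8) = 0.4975 S between n3,n4
  I1: injects 0.056 A into n3 (from n0)
Assemble and solve the 7×7 MNA system:
  V(n1)=0.06100  V(n2)=0.06100  V(n3)=0.06100  V(n4)=0.06100
  i(L1)=-0.001046  i(L2)=-0.001046  i(L3)=-0.001046

-0.001046 A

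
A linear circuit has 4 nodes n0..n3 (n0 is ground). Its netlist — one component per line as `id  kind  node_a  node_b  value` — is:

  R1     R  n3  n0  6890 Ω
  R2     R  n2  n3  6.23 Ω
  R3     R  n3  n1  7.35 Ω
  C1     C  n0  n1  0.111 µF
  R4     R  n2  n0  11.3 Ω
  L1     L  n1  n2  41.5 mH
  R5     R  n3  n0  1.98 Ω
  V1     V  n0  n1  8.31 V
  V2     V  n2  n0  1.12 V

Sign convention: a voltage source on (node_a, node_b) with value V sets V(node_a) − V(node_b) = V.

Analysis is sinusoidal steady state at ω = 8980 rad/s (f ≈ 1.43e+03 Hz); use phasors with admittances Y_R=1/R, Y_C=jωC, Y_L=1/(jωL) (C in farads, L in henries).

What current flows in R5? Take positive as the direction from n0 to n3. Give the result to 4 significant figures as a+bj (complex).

0.5990+0.000j A

Element admittances at ω=8980 rad/s:
  Y(R1) = 0.0001451+0.000j S between n3,n0
  Y(R2) = 0.1605+0.000j S between n2,n3
  Y(R3) = 0.1361+0.000j S between n3,n1
  Y(C1) = 0.000+0.0009968j S between n0,n1
  Y(R4) = 0.08850+0.000j S between n2,n0
  Y(L1) = 0.000-0.002683j S between n1,n2
  Y(R5) = 0.5051+0.000j S between n3,n0
  V1: constraint V(n0)−V(n1) = 8.31
  V2: constraint V(n2)−V(n0) = 1.12
Assemble and solve the 5×5 MNA system:
  V(n1)=-8.310+0.000j  V(n2)=1.120+0.000j  V(n3)=-1.186+0.000j
  i(V1)=-0.9693+0.01702j  i(V2)=-0.4692+0.02530j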